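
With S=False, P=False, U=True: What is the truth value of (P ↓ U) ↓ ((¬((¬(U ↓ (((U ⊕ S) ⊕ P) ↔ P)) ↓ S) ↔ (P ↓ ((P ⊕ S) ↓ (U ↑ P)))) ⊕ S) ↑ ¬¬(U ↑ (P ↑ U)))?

False

P ↓ U = False ↓ True = False
U ⊕ S = True ⊕ False = True
(U ⊕ S) ⊕ P = True ⊕ False = True
((U ⊕ S) ⊕ P) ↔ P = True ↔ False = False
U ↓ (((U ⊕ S) ⊕ P) ↔ P) = True ↓ False = False
¬(U ↓ (((U ⊕ S) ⊕ P) ↔ P)) = ¬False = True
¬(U ↓ (((U ⊕ S) ⊕ P) ↔ P)) ↓ S = True ↓ False = False
P ⊕ S = False ⊕ False = False
U ↑ P = True ↑ False = True
(P ⊕ S) ↓ (U ↑ P) = False ↓ True = False
P ↓ ((P ⊕ S) ↓ (U ↑ P)) = False ↓ False = True
(¬(U ↓ (((U ⊕ S) ⊕ P) ↔ P)) ↓ S) ↔ (P ↓ ((P ⊕ S) ↓ (U ↑ P))) = False ↔ True = False
¬((¬(U ↓ (((U ⊕ S) ⊕ P) ↔ P)) ↓ S) ↔ (P ↓ ((P ⊕ S) ↓ (U ↑ P)))) = ¬False = True
¬((¬(U ↓ (((U ⊕ S) ⊕ P) ↔ P)) ↓ S) ↔ (P ↓ ((P ⊕ S) ↓ (U ↑ P)))) ⊕ S = True ⊕ False = True
P ↑ U = False ↑ True = True
U ↑ (P ↑ U) = True ↑ True = False
¬(U ↑ (P ↑ U)) = ¬False = True
¬¬(U ↑ (P ↑ U)) = ¬True = False
(¬((¬(U ↓ (((U ⊕ S) ⊕ P) ↔ P)) ↓ S) ↔ (P ↓ ((P ⊕ S) ↓ (U ↑ P)))) ⊕ S) ↑ ¬¬(U ↑ (P ↑ U)) = True ↑ False = True
(P ↓ U) ↓ ((¬((¬(U ↓ (((U ⊕ S) ⊕ P) ↔ P)) ↓ S) ↔ (P ↓ ((P ⊕ S) ↓ (U ↑ P)))) ⊕ S) ↑ ¬¬(U ↑ (P ↑ U))) = False ↓ True = False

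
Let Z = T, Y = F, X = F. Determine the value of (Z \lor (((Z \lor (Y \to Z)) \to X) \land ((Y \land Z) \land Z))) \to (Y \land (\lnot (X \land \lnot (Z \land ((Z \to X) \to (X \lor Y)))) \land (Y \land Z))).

F

Y \to Z = F \to T = T
Z \lor (Y \to Z) = T \lor T = T
(Z \lor (Y \to Z)) \to X = T \to F = F
Y \land Z = F \land T = F
(Y \land Z) \land Z = F \land T = F
((Z \lor (Y \to Z)) \to X) \land ((Y \land Z) \land Z) = F \land F = F
Z \lor (((Z \lor (Y \to Z)) \to X) \land ((Y \land Z) \land Z)) = T \lor F = T
Z \to X = T \to F = F
X \lor Y = F \lor F = F
(Z \to X) \to (X \lor Y) = F \to F = T
Z \land ((Z \to X) \to (X \lor Y)) = T \land T = T
\lnot (Z \land ((Z \to X) \to (X \lor Y))) = \lnot T = F
X \land \lnot (Z \land ((Z \to X) \to (X \lor Y))) = F \land F = F
\lnot (X \land \lnot (Z \land ((Z \to X) \to (X \lor Y)))) = \lnot F = T
Y \land Z = F \land T = F
\lnot (X \land \lnot (Z \land ((Z \to X) \to (X \lor Y)))) \land (Y \land Z) = T \land F = F
Y \land (\lnot (X \land \lnot (Z \land ((Z \to X) \to (X \lor Y)))) \land (Y \land Z)) = F \land F = F
(Z \lor (((Z \lor (Y \to Z)) \to X) \land ((Y \land Z) \land Z))) \to (Y \land (\lnot (X \land \lnot (Z \land ((Z \to X) \to (X \lor Y)))) \land (Y \land Z))) = T \to F = F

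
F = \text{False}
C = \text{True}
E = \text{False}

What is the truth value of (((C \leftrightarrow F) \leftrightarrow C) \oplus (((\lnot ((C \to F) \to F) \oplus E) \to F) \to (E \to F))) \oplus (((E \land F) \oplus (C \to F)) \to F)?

\text{False}

C \leftrightarrow F = \text{True} \leftrightarrow \text{False} = \text{False}
(C \leftrightarrow F) \leftrightarrow C = \text{False} \leftrightarrow \text{True} = \text{False}
C \to F = \text{True} \to \text{False} = \text{False}
(C \to F) \to F = \text{False} \to \text{False} = \text{True}
\lnot ((C \to F) \to F) = \lnot \text{True} = \text{False}
\lnot ((C \to F) \to F) \oplus E = \text{False} \oplus \text{False} = \text{False}
(\lnot ((C \to F) \to F) \oplus E) \to F = \text{False} \to \text{False} = \text{True}
E \to F = \text{False} \to \text{False} = \text{True}
((\lnot ((C \to F) \to F) \oplus E) \to F) \to (E \to F) = \text{True} \to \text{True} = \text{True}
((C \leftrightarrow F) \leftrightarrow C) \oplus (((\lnot ((C \to F) \to F) \oplus E) \to F) \to (E \to F)) = \text{False} \oplus \text{True} = \text{True}
E \land F = \text{False} \land \text{False} = \text{False}
C \to F = \text{True} \to \text{False} = \text{False}
(E \land F) \oplus (C \to F) = \text{False} \oplus \text{False} = \text{False}
((E \land F) \oplus (C \to F)) \to F = \text{False} \to \text{False} = \text{True}
(((C \leftrightarrow F) \leftrightarrow C) \oplus (((\lnot ((C \to F) \to F) \oplus E) \to F) \to (E \to F))) \oplus (((E \land F) \oplus (C \to F)) \to F) = \text{True} \oplus \text{True} = \text{False}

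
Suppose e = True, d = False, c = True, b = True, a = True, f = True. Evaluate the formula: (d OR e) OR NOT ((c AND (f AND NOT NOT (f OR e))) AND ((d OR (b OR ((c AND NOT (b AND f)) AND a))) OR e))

Substituting e=True, d=False, c=True, b=True, a=True, f=True:
d OR e = False OR True = True
f OR e = True OR True = True
NOT (f OR e) = NOT True = False
NOT NOT (f OR e) = NOT False = True
f AND NOT NOT (f OR e) = True AND True = True
c AND (f AND NOT NOT (f OR e)) = True AND True = True
b AND f = True AND True = True
NOT (b AND f) = NOT True = False
c AND NOT (b AND f) = True AND False = False
(c AND NOT (b AND f)) AND a = False AND True = False
b OR ((c AND NOT (b AND f)) AND a) = True OR False = True
d OR (b OR ((c AND NOT (b AND f)) AND a)) = False OR True = True
(d OR (b OR ((c AND NOT (b AND f)) AND a))) OR e = True OR True = True
(c AND (f AND NOT NOT (f OR e))) AND ((d OR (b OR ((c AND NOT (b AND f)) AND a))) OR e) = True AND True = True
NOT ((c AND (f AND NOT NOT (f OR e))) AND ((d OR (b OR ((c AND NOT (b AND f)) AND a))) OR e)) = NOT True = False
(d OR e) OR NOT ((c AND (f AND NOT NOT (f OR e))) AND ((d OR (b OR ((c AND NOT (b AND f)) AND a))) OR e)) = True OR False = True

True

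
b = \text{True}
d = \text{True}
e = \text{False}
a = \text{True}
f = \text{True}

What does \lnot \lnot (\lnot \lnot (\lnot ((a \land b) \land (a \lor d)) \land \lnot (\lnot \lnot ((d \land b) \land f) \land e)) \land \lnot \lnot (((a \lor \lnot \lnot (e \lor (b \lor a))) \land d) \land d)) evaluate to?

\text{False}

a \land b = \text{True} \land \text{True} = \text{True}
a \lor d = \text{True} \lor \text{True} = \text{True}
(a \land b) \land (a \lor d) = \text{True} \land \text{True} = \text{True}
\lnot ((a \land b) \land (a \lor d)) = \lnot \text{True} = \text{False}
d \land b = \text{True} \land \text{True} = \text{True}
(d \land b) \land f = \text{True} \land \text{True} = \text{True}
\lnot ((d \land b) \land f) = \lnot \text{True} = \text{False}
\lnot \lnot ((d \land b) \land f) = \lnot \text{False} = \text{True}
\lnot \lnot ((d \land b) \land f) \land e = \text{True} \land \text{False} = \text{False}
\lnot (\lnot \lnot ((d \land b) \land f) \land e) = \lnot \text{False} = \text{True}
\lnot ((a \land b) \land (a \lor d)) \land \lnot (\lnot \lnot ((d \land b) \land f) \land e) = \text{False} \land \text{True} = \text{False}
\lnot (\lnot ((a \land b) \land (a \lor d)) \land \lnot (\lnot \lnot ((d \land b) \land f) \land e)) = \lnot \text{False} = \text{True}
\lnot \lnot (\lnot ((a \land b) \land (a \lor d)) \land \lnot (\lnot \lnot ((d \land b) \land f) \land e)) = \lnot \text{True} = \text{False}
b \lor a = \text{True} \lor \text{True} = \text{True}
e \lor (b \lor a) = \text{False} \lor \text{True} = \text{True}
\lnot (e \lor (b \lor a)) = \lnot \text{True} = \text{False}
\lnot \lnot (e \lor (b \lor a)) = \lnot \text{False} = \text{True}
a \lor \lnot \lnot (e \lor (b \lor a)) = \text{True} \lor \text{True} = \text{True}
(a \lor \lnot \lnot (e \lor (b \lor a))) \land d = \text{True} \land \text{True} = \text{True}
((a \lor \lnot \lnot (e \lor (b \lor a))) \land d) \land d = \text{True} \land \text{True} = \text{True}
\lnot (((a \lor \lnot \lnot (e \lor (b \lor a))) \land d) \land d) = \lnot \text{True} = \text{False}
\lnot \lnot (((a \lor \lnot \lnot (e \lor (b \lor a))) \land d) \land d) = \lnot \text{False} = \text{True}
\lnot \lnot (\lnot ((a \land b) \land (a \lor d)) \land \lnot (\lnot \lnot ((d \land b) \land f) \land e)) \land \lnot \lnot (((a \lor \lnot \lnot (e \lor (b \lor a))) \land d) \land d) = \text{False} \land \text{True} = \text{False}
\lnot (\lnot \lnot (\lnot ((a \land b) \land (a \lor d)) \land \lnot (\lnot \lnot ((d \land b) \land f) \land e)) \land \lnot \lnot (((a \lor \lnot \lnot (e \lor (b \lor a))) \land d) \land d)) = \lnot \text{False} = \text{True}
\lnot \lnot (\lnot \lnot (\lnot ((a \land b) \land (a \lor d)) \land \lnot (\lnot \lnot ((d \land b) \land f) \land e)) \land \lnot \lnot (((a \lor \lnot \lnot (e \lor (b \lor a))) \land d) \land d)) = \lnot \text{True} = \text{False}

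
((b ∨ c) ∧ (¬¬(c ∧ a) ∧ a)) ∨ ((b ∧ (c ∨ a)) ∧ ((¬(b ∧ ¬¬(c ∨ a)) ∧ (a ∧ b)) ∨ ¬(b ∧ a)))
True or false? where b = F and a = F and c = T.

b ∨ c = F ∨ T = T
c ∧ a = T ∧ F = F
¬(c ∧ a) = ¬F = T
¬¬(c ∧ a) = ¬T = F
¬¬(c ∧ a) ∧ a = F ∧ F = F
(b ∨ c) ∧ (¬¬(c ∧ a) ∧ a) = T ∧ F = F
c ∨ a = T ∨ F = T
b ∧ (c ∨ a) = F ∧ T = F
c ∨ a = T ∨ F = T
¬(c ∨ a) = ¬T = F
¬¬(c ∨ a) = ¬F = T
b ∧ ¬¬(c ∨ a) = F ∧ T = F
¬(b ∧ ¬¬(c ∨ a)) = ¬F = T
a ∧ b = F ∧ F = F
¬(b ∧ ¬¬(c ∨ a)) ∧ (a ∧ b) = T ∧ F = F
b ∧ a = F ∧ F = F
¬(b ∧ a) = ¬F = T
(¬(b ∧ ¬¬(c ∨ a)) ∧ (a ∧ b)) ∨ ¬(b ∧ a) = F ∨ T = T
(b ∧ (c ∨ a)) ∧ ((¬(b ∧ ¬¬(c ∨ a)) ∧ (a ∧ b)) ∨ ¬(b ∧ a)) = F ∧ T = F
((b ∨ c) ∧ (¬¬(c ∧ a) ∧ a)) ∨ ((b ∧ (c ∨ a)) ∧ ((¬(b ∧ ¬¬(c ∨ a)) ∧ (a ∧ b)) ∨ ¬(b ∧ a))) = F ∨ F = F

F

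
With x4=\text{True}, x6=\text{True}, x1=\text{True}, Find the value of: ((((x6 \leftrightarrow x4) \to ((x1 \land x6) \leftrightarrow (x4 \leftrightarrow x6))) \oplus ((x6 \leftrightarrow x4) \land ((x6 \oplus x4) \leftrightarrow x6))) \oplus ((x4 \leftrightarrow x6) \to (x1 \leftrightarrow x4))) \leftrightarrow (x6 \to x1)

\text{False}

x6 \leftrightarrow x4 = \text{True} \leftrightarrow \text{True} = \text{True}
x1 \land x6 = \text{True} \land \text{True} = \text{True}
x4 \leftrightarrow x6 = \text{True} \leftrightarrow \text{True} = \text{True}
(x1 \land x6) \leftrightarrow (x4 \leftrightarrow x6) = \text{True} \leftrightarrow \text{True} = \text{True}
(x6 \leftrightarrow x4) \to ((x1 \land x6) \leftrightarrow (x4 \leftrightarrow x6)) = \text{True} \to \text{True} = \text{True}
x6 \leftrightarrow x4 = \text{True} \leftrightarrow \text{True} = \text{True}
x6 \oplus x4 = \text{True} \oplus \text{True} = \text{False}
(x6 \oplus x4) \leftrightarrow x6 = \text{False} \leftrightarrow \text{True} = \text{False}
(x6 \leftrightarrow x4) \land ((x6 \oplus x4) \leftrightarrow x6) = \text{True} \land \text{False} = \text{False}
((x6 \leftrightarrow x4) \to ((x1 \land x6) \leftrightarrow (x4 \leftrightarrow x6))) \oplus ((x6 \leftrightarrow x4) \land ((x6 \oplus x4) \leftrightarrow x6)) = \text{True} \oplus \text{False} = \text{True}
x4 \leftrightarrow x6 = \text{True} \leftrightarrow \text{True} = \text{True}
x1 \leftrightarrow x4 = \text{True} \leftrightarrow \text{True} = \text{True}
(x4 \leftrightarrow x6) \to (x1 \leftrightarrow x4) = \text{True} \to \text{True} = \text{True}
(((x6 \leftrightarrow x4) \to ((x1 \land x6) \leftrightarrow (x4 \leftrightarrow x6))) \oplus ((x6 \leftrightarrow x4) \land ((x6 \oplus x4) \leftrightarrow x6))) \oplus ((x4 \leftrightarrow x6) \to (x1 \leftrightarrow x4)) = \text{True} \oplus \text{True} = \text{False}
x6 \to x1 = \text{True} \to \text{True} = \text{True}
((((x6 \leftrightarrow x4) \to ((x1 \land x6) \leftrightarrow (x4 \leftrightarrow x6))) \oplus ((x6 \leftrightarrow x4) \land ((x6 \oplus x4) \leftrightarrow x6))) \oplus ((x4 \leftrightarrow x6) \to (x1 \leftrightarrow x4))) \leftrightarrow (x6 \to x1) = \text{False} \leftrightarrow \text{True} = \text{False}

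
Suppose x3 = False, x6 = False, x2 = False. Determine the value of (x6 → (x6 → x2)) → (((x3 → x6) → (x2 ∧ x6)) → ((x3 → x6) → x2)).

x6 → x2 = False → False = True
x6 → (x6 → x2) = False → True = True
x3 → x6 = False → False = True
x2 ∧ x6 = False ∧ False = False
(x3 → x6) → (x2 ∧ x6) = True → False = False
x3 → x6 = False → False = True
(x3 → x6) → x2 = True → False = False
((x3 → x6) → (x2 ∧ x6)) → ((x3 → x6) → x2) = False → False = True
(x6 → (x6 → x2)) → (((x3 → x6) → (x2 ∧ x6)) → ((x3 → x6) → x2)) = True → True = True

True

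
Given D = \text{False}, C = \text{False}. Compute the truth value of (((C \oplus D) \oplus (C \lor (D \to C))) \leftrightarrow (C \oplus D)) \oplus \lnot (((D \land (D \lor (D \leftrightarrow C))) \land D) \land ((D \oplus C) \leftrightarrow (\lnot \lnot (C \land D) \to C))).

\text{True}

Substituting D=\text{False}, C=\text{False}:
C \oplus D = \text{False} \oplus \text{False} = \text{False}
D \to C = \text{False} \to \text{False} = \text{True}
C \lor (D \to C) = \text{False} \lor \text{True} = \text{True}
(C \oplus D) \oplus (C \lor (D \to C)) = \text{False} \oplus \text{True} = \text{True}
C \oplus D = \text{False} \oplus \text{False} = \text{False}
((C \oplus D) \oplus (C \lor (D \to C))) \leftrightarrow (C \oplus D) = \text{True} \leftrightarrow \text{False} = \text{False}
D \leftrightarrow C = \text{False} \leftrightarrow \text{False} = \text{True}
D \lor (D \leftrightarrow C) = \text{False} \lor \text{True} = \text{True}
D \land (D \lor (D \leftrightarrow C)) = \text{False} \land \text{True} = \text{False}
(D \land (D \lor (D \leftrightarrow C))) \land D = \text{False} \land \text{False} = \text{False}
D \oplus C = \text{False} \oplus \text{False} = \text{False}
C \land D = \text{False} \land \text{False} = \text{False}
\lnot (C \land D) = \lnot \text{False} = \text{True}
\lnot \lnot (C \land D) = \lnot \text{True} = \text{False}
\lnot \lnot (C \land D) \to C = \text{False} \to \text{False} = \text{True}
(D \oplus C) \leftrightarrow (\lnot \lnot (C \land D) \to C) = \text{False} \leftrightarrow \text{True} = \text{False}
((D \land (D \lor (D \leftrightarrow C))) \land D) \land ((D \oplus C) \leftrightarrow (\lnot \lnot (C \land D) \to C)) = \text{False} \land \text{False} = \text{False}
\lnot (((D \land (D \lor (D \leftrightarrow C))) \land D) \land ((D \oplus C) \leftrightarrow (\lnot \lnot (C \land D) \to C))) = \lnot \text{False} = \text{True}
(((C \oplus D) \oplus (C \lor (D \to C))) \leftrightarrow (C \oplus D)) \oplus \lnot (((D \land (D \lor (D \leftrightarrow C))) \land D) \land ((D \oplus C) \leftrightarrow (\lnot \lnot (C \land D) \to C))) = \text{False} \oplus \text{True} = \text{True}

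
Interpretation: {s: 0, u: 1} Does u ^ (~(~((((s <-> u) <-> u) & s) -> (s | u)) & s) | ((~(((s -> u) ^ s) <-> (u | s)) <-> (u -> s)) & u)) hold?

0

Substituting s=0, u=1:
s <-> u = 0 <-> 1 = 0
(s <-> u) <-> u = 0 <-> 1 = 0
((s <-> u) <-> u) & s = 0 & 0 = 0
s | u = 0 | 1 = 1
(((s <-> u) <-> u) & s) -> (s | u) = 0 -> 1 = 1
~((((s <-> u) <-> u) & s) -> (s | u)) = ~1 = 0
~((((s <-> u) <-> u) & s) -> (s | u)) & s = 0 & 0 = 0
~(~((((s <-> u) <-> u) & s) -> (s | u)) & s) = ~0 = 1
s -> u = 0 -> 1 = 1
(s -> u) ^ s = 1 ^ 0 = 1
u | s = 1 | 0 = 1
((s -> u) ^ s) <-> (u | s) = 1 <-> 1 = 1
~(((s -> u) ^ s) <-> (u | s)) = ~1 = 0
u -> s = 1 -> 0 = 0
~(((s -> u) ^ s) <-> (u | s)) <-> (u -> s) = 0 <-> 0 = 1
(~(((s -> u) ^ s) <-> (u | s)) <-> (u -> s)) & u = 1 & 1 = 1
~(~((((s <-> u) <-> u) & s) -> (s | u)) & s) | ((~(((s -> u) ^ s) <-> (u | s)) <-> (u -> s)) & u) = 1 | 1 = 1
u ^ (~(~((((s <-> u) <-> u) & s) -> (s | u)) & s) | ((~(((s -> u) ^ s) <-> (u | s)) <-> (u -> s)) & u)) = 1 ^ 1 = 0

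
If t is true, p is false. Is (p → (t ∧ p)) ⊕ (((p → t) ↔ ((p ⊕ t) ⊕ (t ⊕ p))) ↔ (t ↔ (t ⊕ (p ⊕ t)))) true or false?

Substituting t=T, p=F:
t ∧ p = T ∧ F = F
p → (t ∧ p) = F → F = T
p → t = F → T = T
p ⊕ t = F ⊕ T = T
t ⊕ p = T ⊕ F = T
(p ⊕ t) ⊕ (t ⊕ p) = T ⊕ T = F
(p → t) ↔ ((p ⊕ t) ⊕ (t ⊕ p)) = T ↔ F = F
p ⊕ t = F ⊕ T = T
t ⊕ (p ⊕ t) = T ⊕ T = F
t ↔ (t ⊕ (p ⊕ t)) = T ↔ F = F
((p → t) ↔ ((p ⊕ t) ⊕ (t ⊕ p))) ↔ (t ↔ (t ⊕ (p ⊕ t))) = F ↔ F = T
(p → (t ∧ p)) ⊕ (((p → t) ↔ ((p ⊕ t) ⊕ (t ⊕ p))) ↔ (t ↔ (t ⊕ (p ⊕ t)))) = T ⊕ T = F

F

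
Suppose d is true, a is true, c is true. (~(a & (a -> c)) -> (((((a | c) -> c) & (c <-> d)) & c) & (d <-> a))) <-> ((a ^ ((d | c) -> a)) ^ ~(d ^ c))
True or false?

1

Substituting d=1, a=1, c=1:
a -> c = 1 -> 1 = 1
a & (a -> c) = 1 & 1 = 1
~(a & (a -> c)) = ~1 = 0
a | c = 1 | 1 = 1
(a | c) -> c = 1 -> 1 = 1
c <-> d = 1 <-> 1 = 1
((a | c) -> c) & (c <-> d) = 1 & 1 = 1
(((a | c) -> c) & (c <-> d)) & c = 1 & 1 = 1
d <-> a = 1 <-> 1 = 1
((((a | c) -> c) & (c <-> d)) & c) & (d <-> a) = 1 & 1 = 1
~(a & (a -> c)) -> (((((a | c) -> c) & (c <-> d)) & c) & (d <-> a)) = 0 -> 1 = 1
d | c = 1 | 1 = 1
(d | c) -> a = 1 -> 1 = 1
a ^ ((d | c) -> a) = 1 ^ 1 = 0
d ^ c = 1 ^ 1 = 0
~(d ^ c) = ~0 = 1
(a ^ ((d | c) -> a)) ^ ~(d ^ c) = 0 ^ 1 = 1
(~(a & (a -> c)) -> (((((a | c) -> c) & (c <-> d)) & c) & (d <-> a))) <-> ((a ^ ((d | c) -> a)) ^ ~(d ^ c)) = 1 <-> 1 = 1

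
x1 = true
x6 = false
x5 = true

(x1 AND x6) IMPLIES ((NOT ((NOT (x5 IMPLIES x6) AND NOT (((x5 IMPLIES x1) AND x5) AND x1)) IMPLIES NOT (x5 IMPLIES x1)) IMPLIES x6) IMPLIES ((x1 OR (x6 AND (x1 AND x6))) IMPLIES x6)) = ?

true

x1 AND x6 = true AND false = false
x5 IMPLIES x6 = true IMPLIES false = false
NOT (x5 IMPLIES x6) = NOT false = true
x5 IMPLIES x1 = true IMPLIES true = true
(x5 IMPLIES x1) AND x5 = true AND true = true
((x5 IMPLIES x1) AND x5) AND x1 = true AND true = true
NOT (((x5 IMPLIES x1) AND x5) AND x1) = NOT true = false
NOT (x5 IMPLIES x6) AND NOT (((x5 IMPLIES x1) AND x5) AND x1) = true AND false = false
x5 IMPLIES x1 = true IMPLIES true = true
NOT (x5 IMPLIES x1) = NOT true = false
(NOT (x5 IMPLIES x6) AND NOT (((x5 IMPLIES x1) AND x5) AND x1)) IMPLIES NOT (x5 IMPLIES x1) = false IMPLIES false = true
NOT ((NOT (x5 IMPLIES x6) AND NOT (((x5 IMPLIES x1) AND x5) AND x1)) IMPLIES NOT (x5 IMPLIES x1)) = NOT true = false
NOT ((NOT (x5 IMPLIES x6) AND NOT (((x5 IMPLIES x1) AND x5) AND x1)) IMPLIES NOT (x5 IMPLIES x1)) IMPLIES x6 = false IMPLIES false = true
x1 AND x6 = true AND false = false
x6 AND (x1 AND x6) = false AND false = false
x1 OR (x6 AND (x1 AND x6)) = true OR false = true
(x1 OR (x6 AND (x1 AND x6))) IMPLIES x6 = true IMPLIES false = false
(NOT ((NOT (x5 IMPLIES x6) AND NOT (((x5 IMPLIES x1) AND x5) AND x1)) IMPLIES NOT (x5 IMPLIES x1)) IMPLIES x6) IMPLIES ((x1 OR (x6 AND (x1 AND x6))) IMPLIES x6) = true IMPLIES false = false
(x1 AND x6) IMPLIES ((NOT ((NOT (x5 IMPLIES x6) AND NOT (((x5 IMPLIES x1) AND x5) AND x1)) IMPLIES NOT (x5 IMPLIES x1)) IMPLIES x6) IMPLIES ((x1 OR (x6 AND (x1 AND x6))) IMPLIES x6)) = false IMPLIES false = true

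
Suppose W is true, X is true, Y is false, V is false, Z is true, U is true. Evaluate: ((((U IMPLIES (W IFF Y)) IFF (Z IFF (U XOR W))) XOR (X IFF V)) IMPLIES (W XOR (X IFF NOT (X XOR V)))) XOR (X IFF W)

W IFF Y = T IFF F = F
U IMPLIES (W IFF Y) = T IMPLIES F = F
U XOR W = T XOR T = F
Z IFF (U XOR W) = T IFF F = F
(U IMPLIES (W IFF Y)) IFF (Z IFF (U XOR W)) = F IFF F = T
X IFF V = T IFF F = F
((U IMPLIES (W IFF Y)) IFF (Z IFF (U XOR W))) XOR (X IFF V) = T XOR F = T
X XOR V = T XOR F = T
NOT (X XOR V) = NOT T = F
X IFF NOT (X XOR V) = T IFF F = F
W XOR (X IFF NOT (X XOR V)) = T XOR F = T
(((U IMPLIES (W IFF Y)) IFF (Z IFF (U XOR W))) XOR (X IFF V)) IMPLIES (W XOR (X IFF NOT (X XOR V))) = T IMPLIES T = T
X IFF W = T IFF T = T
((((U IMPLIES (W IFF Y)) IFF (Z IFF (U XOR W))) XOR (X IFF V)) IMPLIES (W XOR (X IFF NOT (X XOR V)))) XOR (X IFF W) = T XOR T = F

F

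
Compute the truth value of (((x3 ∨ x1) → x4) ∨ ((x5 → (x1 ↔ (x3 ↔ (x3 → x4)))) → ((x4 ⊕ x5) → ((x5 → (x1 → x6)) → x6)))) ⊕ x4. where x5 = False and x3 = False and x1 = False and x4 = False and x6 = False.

Substituting x5=False, x3=False, x1=False, x4=False, x6=False:
x3 ∨ x1 = False ∨ False = False
(x3 ∨ x1) → x4 = False → False = True
x3 → x4 = False → False = True
x3 ↔ (x3 → x4) = False ↔ True = False
x1 ↔ (x3 ↔ (x3 → x4)) = False ↔ False = True
x5 → (x1 ↔ (x3 ↔ (x3 → x4))) = False → True = True
x4 ⊕ x5 = False ⊕ False = False
x1 → x6 = False → False = True
x5 → (x1 → x6) = False → True = True
(x5 → (x1 → x6)) → x6 = True → False = False
(x4 ⊕ x5) → ((x5 → (x1 → x6)) → x6) = False → False = True
(x5 → (x1 ↔ (x3 ↔ (x3 → x4)))) → ((x4 ⊕ x5) → ((x5 → (x1 → x6)) → x6)) = True → True = True
((x3 ∨ x1) → x4) ∨ ((x5 → (x1 ↔ (x3 ↔ (x3 → x4)))) → ((x4 ⊕ x5) → ((x5 → (x1 → x6)) → x6))) = True ∨ True = True
(((x3 ∨ x1) → x4) ∨ ((x5 → (x1 ↔ (x3 ↔ (x3 → x4)))) → ((x4 ⊕ x5) → ((x5 → (x1 → x6)) → x6)))) ⊕ x4 = True ⊕ False = True

True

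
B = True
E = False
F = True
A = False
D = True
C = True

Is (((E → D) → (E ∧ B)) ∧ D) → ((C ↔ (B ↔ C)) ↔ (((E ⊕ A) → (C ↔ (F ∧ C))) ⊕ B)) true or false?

E → D = False → True = True
E ∧ B = False ∧ True = False
(E → D) → (E ∧ B) = True → False = False
((E → D) → (E ∧ B)) ∧ D = False ∧ True = False
B ↔ C = True ↔ True = True
C ↔ (B ↔ C) = True ↔ True = True
E ⊕ A = False ⊕ False = False
F ∧ C = True ∧ True = True
C ↔ (F ∧ C) = True ↔ True = True
(E ⊕ A) → (C ↔ (F ∧ C)) = False → True = True
((E ⊕ A) → (C ↔ (F ∧ C))) ⊕ B = True ⊕ True = False
(C ↔ (B ↔ C)) ↔ (((E ⊕ A) → (C ↔ (F ∧ C))) ⊕ B) = True ↔ False = False
(((E → D) → (E ∧ B)) ∧ D) → ((C ↔ (B ↔ C)) ↔ (((E ⊕ A) → (C ↔ (F ∧ C))) ⊕ B)) = False → False = True

True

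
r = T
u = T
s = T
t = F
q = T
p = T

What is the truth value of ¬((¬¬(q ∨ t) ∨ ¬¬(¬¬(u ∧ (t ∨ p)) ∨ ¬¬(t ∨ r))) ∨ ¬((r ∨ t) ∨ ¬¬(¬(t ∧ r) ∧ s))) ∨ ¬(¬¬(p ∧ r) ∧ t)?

q ∨ t = T ∨ F = T
¬(q ∨ t) = ¬T = F
¬¬(q ∨ t) = ¬F = T
t ∨ p = F ∨ T = T
u ∧ (t ∨ p) = T ∧ T = T
¬(u ∧ (t ∨ p)) = ¬T = F
¬¬(u ∧ (t ∨ p)) = ¬F = T
t ∨ r = F ∨ T = T
¬(t ∨ r) = ¬T = F
¬¬(t ∨ r) = ¬F = T
¬¬(u ∧ (t ∨ p)) ∨ ¬¬(t ∨ r) = T ∨ T = T
¬(¬¬(u ∧ (t ∨ p)) ∨ ¬¬(t ∨ r)) = ¬T = F
¬¬(¬¬(u ∧ (t ∨ p)) ∨ ¬¬(t ∨ r)) = ¬F = T
¬¬(q ∨ t) ∨ ¬¬(¬¬(u ∧ (t ∨ p)) ∨ ¬¬(t ∨ r)) = T ∨ T = T
r ∨ t = T ∨ F = T
t ∧ r = F ∧ T = F
¬(t ∧ r) = ¬F = T
¬(t ∧ r) ∧ s = T ∧ T = T
¬(¬(t ∧ r) ∧ s) = ¬T = F
¬¬(¬(t ∧ r) ∧ s) = ¬F = T
(r ∨ t) ∨ ¬¬(¬(t ∧ r) ∧ s) = T ∨ T = T
¬((r ∨ t) ∨ ¬¬(¬(t ∧ r) ∧ s)) = ¬T = F
(¬¬(q ∨ t) ∨ ¬¬(¬¬(u ∧ (t ∨ p)) ∨ ¬¬(t ∨ r))) ∨ ¬((r ∨ t) ∨ ¬¬(¬(t ∧ r) ∧ s)) = T ∨ F = T
¬((¬¬(q ∨ t) ∨ ¬¬(¬¬(u ∧ (t ∨ p)) ∨ ¬¬(t ∨ r))) ∨ ¬((r ∨ t) ∨ ¬¬(¬(t ∧ r) ∧ s))) = ¬T = F
p ∧ r = T ∧ T = T
¬(p ∧ r) = ¬T = F
¬¬(p ∧ r) = ¬F = T
¬¬(p ∧ r) ∧ t = T ∧ F = F
¬(¬¬(p ∧ r) ∧ t) = ¬F = T
¬((¬¬(q ∨ t) ∨ ¬¬(¬¬(u ∧ (t ∨ p)) ∨ ¬¬(t ∨ r))) ∨ ¬((r ∨ t) ∨ ¬¬(¬(t ∧ r) ∧ s))) ∨ ¬(¬¬(p ∧ r) ∧ t) = F ∨ T = T

T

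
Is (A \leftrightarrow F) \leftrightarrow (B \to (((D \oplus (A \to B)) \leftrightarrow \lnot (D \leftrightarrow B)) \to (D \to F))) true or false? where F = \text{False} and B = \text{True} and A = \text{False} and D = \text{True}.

A \leftrightarrow F = \text{False} \leftrightarrow \text{False} = \text{True}
A \to B = \text{False} \to \text{True} = \text{True}
D \oplus (A \to B) = \text{True} \oplus \text{True} = \text{False}
D \leftrightarrow B = \text{True} \leftrightarrow \text{True} = \text{True}
\lnot (D \leftrightarrow B) = \lnot \text{True} = \text{False}
(D \oplus (A \to B)) \leftrightarrow \lnot (D \leftrightarrow B) = \text{False} \leftrightarrow \text{False} = \text{True}
D \to F = \text{True} \to \text{False} = \text{False}
((D \oplus (A \to B)) \leftrightarrow \lnot (D \leftrightarrow B)) \to (D \to F) = \text{True} \to \text{False} = \text{False}
B \to (((D \oplus (A \to B)) \leftrightarrow \lnot (D \leftrightarrow B)) \to (D \to F)) = \text{True} \to \text{False} = \text{False}
(A \leftrightarrow F) \leftrightarrow (B \to (((D \oplus (A \to B)) \leftrightarrow \lnot (D \leftrightarrow B)) \to (D \to F))) = \text{True} \leftrightarrow \text{False} = \text{False}

\text{False}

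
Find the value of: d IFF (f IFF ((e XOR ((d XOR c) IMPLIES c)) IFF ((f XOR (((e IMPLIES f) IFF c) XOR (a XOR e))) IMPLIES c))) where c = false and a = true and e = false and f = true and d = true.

Substituting c=false, a=true, e=false, f=true, d=true:
d XOR c = true XOR false = true
(d XOR c) IMPLIES c = true IMPLIES false = false
e XOR ((d XOR c) IMPLIES c) = false XOR false = false
e IMPLIES f = false IMPLIES true = true
(e IMPLIES f) IFF c = true IFF false = false
a XOR e = true XOR false = true
((e IMPLIES f) IFF c) XOR (a XOR e) = false XOR true = true
f XOR (((e IMPLIES f) IFF c) XOR (a XOR e)) = true XOR true = false
(f XOR (((e IMPLIES f) IFF c) XOR (a XOR e))) IMPLIES c = false IMPLIES false = true
(e XOR ((d XOR c) IMPLIES c)) IFF ((f XOR (((e IMPLIES f) IFF c) XOR (a XOR e))) IMPLIES c) = false IFF true = false
f IFF ((e XOR ((d XOR c) IMPLIES c)) IFF ((f XOR (((e IMPLIES f) IFF c) XOR (a XOR e))) IMPLIES c)) = true IFF false = false
d IFF (f IFF ((e XOR ((d XOR c) IMPLIES c)) IFF ((f XOR (((e IMPLIES f) IFF c) XOR (a XOR e))) IMPLIES c))) = true IFF false = false

false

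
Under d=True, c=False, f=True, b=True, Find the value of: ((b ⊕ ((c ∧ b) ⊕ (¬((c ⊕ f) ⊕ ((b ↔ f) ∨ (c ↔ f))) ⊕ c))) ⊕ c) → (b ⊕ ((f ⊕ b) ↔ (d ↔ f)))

c ∧ b = False ∧ True = False
c ⊕ f = False ⊕ True = True
b ↔ f = True ↔ True = True
c ↔ f = False ↔ True = False
(b ↔ f) ∨ (c ↔ f) = True ∨ False = True
(c ⊕ f) ⊕ ((b ↔ f) ∨ (c ↔ f)) = True ⊕ True = False
¬((c ⊕ f) ⊕ ((b ↔ f) ∨ (c ↔ f))) = ¬False = True
¬((c ⊕ f) ⊕ ((b ↔ f) ∨ (c ↔ f))) ⊕ c = True ⊕ False = True
(c ∧ b) ⊕ (¬((c ⊕ f) ⊕ ((b ↔ f) ∨ (c ↔ f))) ⊕ c) = False ⊕ True = True
b ⊕ ((c ∧ b) ⊕ (¬((c ⊕ f) ⊕ ((b ↔ f) ∨ (c ↔ f))) ⊕ c)) = True ⊕ True = False
(b ⊕ ((c ∧ b) ⊕ (¬((c ⊕ f) ⊕ ((b ↔ f) ∨ (c ↔ f))) ⊕ c))) ⊕ c = False ⊕ False = False
f ⊕ b = True ⊕ True = False
d ↔ f = True ↔ True = True
(f ⊕ b) ↔ (d ↔ f) = False ↔ True = False
b ⊕ ((f ⊕ b) ↔ (d ↔ f)) = True ⊕ False = True
((b ⊕ ((c ∧ b) ⊕ (¬((c ⊕ f) ⊕ ((b ↔ f) ∨ (c ↔ f))) ⊕ c))) ⊕ c) → (b ⊕ ((f ⊕ b) ↔ (d ↔ f))) = False → True = True

True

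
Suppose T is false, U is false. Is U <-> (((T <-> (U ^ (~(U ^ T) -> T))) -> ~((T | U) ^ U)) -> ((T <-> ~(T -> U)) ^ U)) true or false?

U ^ T = 0 ^ 0 = 0
~(U ^ T) = ~0 = 1
~(U ^ T) -> T = 1 -> 0 = 0
U ^ (~(U ^ T) -> T) = 0 ^ 0 = 0
T <-> (U ^ (~(U ^ T) -> T)) = 0 <-> 0 = 1
T | U = 0 | 0 = 0
(T | U) ^ U = 0 ^ 0 = 0
~((T | U) ^ U) = ~0 = 1
(T <-> (U ^ (~(U ^ T) -> T))) -> ~((T | U) ^ U) = 1 -> 1 = 1
T -> U = 0 -> 0 = 1
~(T -> U) = ~1 = 0
T <-> ~(T -> U) = 0 <-> 0 = 1
(T <-> ~(T -> U)) ^ U = 1 ^ 0 = 1
((T <-> (U ^ (~(U ^ T) -> T))) -> ~((T | U) ^ U)) -> ((T <-> ~(T -> U)) ^ U) = 1 -> 1 = 1
U <-> (((T <-> (U ^ (~(U ^ T) -> T))) -> ~((T | U) ^ U)) -> ((T <-> ~(T -> U)) ^ U)) = 0 <-> 1 = 0

0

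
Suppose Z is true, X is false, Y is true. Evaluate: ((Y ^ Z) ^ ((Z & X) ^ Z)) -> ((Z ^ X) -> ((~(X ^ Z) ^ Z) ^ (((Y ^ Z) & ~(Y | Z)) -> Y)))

Y ^ Z = True ^ True = False
Z & X = True & False = False
(Z & X) ^ Z = False ^ True = True
(Y ^ Z) ^ ((Z & X) ^ Z) = False ^ True = True
Z ^ X = True ^ False = True
X ^ Z = False ^ True = True
~(X ^ Z) = ~True = False
~(X ^ Z) ^ Z = False ^ True = True
Y ^ Z = True ^ True = False
Y | Z = True | True = True
~(Y | Z) = ~True = False
(Y ^ Z) & ~(Y | Z) = False & False = False
((Y ^ Z) & ~(Y | Z)) -> Y = False -> True = True
(~(X ^ Z) ^ Z) ^ (((Y ^ Z) & ~(Y | Z)) -> Y) = True ^ True = False
(Z ^ X) -> ((~(X ^ Z) ^ Z) ^ (((Y ^ Z) & ~(Y | Z)) -> Y)) = True -> False = False
((Y ^ Z) ^ ((Z & X) ^ Z)) -> ((Z ^ X) -> ((~(X ^ Z) ^ Z) ^ (((Y ^ Z) & ~(Y | Z)) -> Y))) = True -> False = False

False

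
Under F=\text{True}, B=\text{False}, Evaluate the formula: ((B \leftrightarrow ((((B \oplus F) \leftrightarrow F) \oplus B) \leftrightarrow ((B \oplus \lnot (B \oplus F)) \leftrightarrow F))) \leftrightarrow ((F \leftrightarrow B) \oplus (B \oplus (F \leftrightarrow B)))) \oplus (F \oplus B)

\text{True}

B \oplus F = \text{False} \oplus \text{True} = \text{True}
(B \oplus F) \leftrightarrow F = \text{True} \leftrightarrow \text{True} = \text{True}
((B \oplus F) \leftrightarrow F) \oplus B = \text{True} \oplus \text{False} = \text{True}
B \oplus F = \text{False} \oplus \text{True} = \text{True}
\lnot (B \oplus F) = \lnot \text{True} = \text{False}
B \oplus \lnot (B \oplus F) = \text{False} \oplus \text{False} = \text{False}
(B \oplus \lnot (B \oplus F)) \leftrightarrow F = \text{False} \leftrightarrow \text{True} = \text{False}
(((B \oplus F) \leftrightarrow F) \oplus B) \leftrightarrow ((B \oplus \lnot (B \oplus F)) \leftrightarrow F) = \text{True} \leftrightarrow \text{False} = \text{False}
B \leftrightarrow ((((B \oplus F) \leftrightarrow F) \oplus B) \leftrightarrow ((B \oplus \lnot (B \oplus F)) \leftrightarrow F)) = \text{False} \leftrightarrow \text{False} = \text{True}
F \leftrightarrow B = \text{True} \leftrightarrow \text{False} = \text{False}
F \leftrightarrow B = \text{True} \leftrightarrow \text{False} = \text{False}
B \oplus (F \leftrightarrow B) = \text{False} \oplus \text{False} = \text{False}
(F \leftrightarrow B) \oplus (B \oplus (F \leftrightarrow B)) = \text{False} \oplus \text{False} = \text{False}
(B \leftrightarrow ((((B \oplus F) \leftrightarrow F) \oplus B) \leftrightarrow ((B \oplus \lnot (B \oplus F)) \leftrightarrow F))) \leftrightarrow ((F \leftrightarrow B) \oplus (B \oplus (F \leftrightarrow B))) = \text{True} \leftrightarrow \text{False} = \text{False}
F \oplus B = \text{True} \oplus \text{False} = \text{True}
((B \leftrightarrow ((((B \oplus F) \leftrightarrow F) \oplus B) \leftrightarrow ((B \oplus \lnot (B \oplus F)) \leftrightarrow F))) \leftrightarrow ((F \leftrightarrow B) \oplus (B \oplus (F \leftrightarrow B)))) \oplus (F \oplus B) = \text{False} \oplus \text{True} = \text{True}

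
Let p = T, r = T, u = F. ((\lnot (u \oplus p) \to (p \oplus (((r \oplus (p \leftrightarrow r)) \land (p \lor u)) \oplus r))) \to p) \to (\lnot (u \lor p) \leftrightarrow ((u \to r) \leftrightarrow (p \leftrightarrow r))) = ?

F

u \oplus p = F \oplus T = T
\lnot (u \oplus p) = \lnot T = F
p \leftrightarrow r = T \leftrightarrow T = T
r \oplus (p \leftrightarrow r) = T \oplus T = F
p \lor u = T \lor F = T
(r \oplus (p \leftrightarrow r)) \land (p \lor u) = F \land T = F
((r \oplus (p \leftrightarrow r)) \land (p \lor u)) \oplus r = F \oplus T = T
p \oplus (((r \oplus (p \leftrightarrow r)) \land (p \lor u)) \oplus r) = T \oplus T = F
\lnot (u \oplus p) \to (p \oplus (((r \oplus (p \leftrightarrow r)) \land (p \lor u)) \oplus r)) = F \to F = T
(\lnot (u \oplus p) \to (p \oplus (((r \oplus (p \leftrightarrow r)) \land (p \lor u)) \oplus r))) \to p = T \to T = T
u \lor p = F \lor T = T
\lnot (u \lor p) = \lnot T = F
u \to r = F \to T = T
p \leftrightarrow r = T \leftrightarrow T = T
(u \to r) \leftrightarrow (p \leftrightarrow r) = T \leftrightarrow T = T
\lnot (u \lor p) \leftrightarrow ((u \to r) \leftrightarrow (p \leftrightarrow r)) = F \leftrightarrow T = F
((\lnot (u \oplus p) \to (p \oplus (((r \oplus (p \leftrightarrow r)) \land (p \lor u)) \oplus r))) \to p) \to (\lnot (u \lor p) \leftrightarrow ((u \to r) \leftrightarrow (p \leftrightarrow r))) = T \to F = F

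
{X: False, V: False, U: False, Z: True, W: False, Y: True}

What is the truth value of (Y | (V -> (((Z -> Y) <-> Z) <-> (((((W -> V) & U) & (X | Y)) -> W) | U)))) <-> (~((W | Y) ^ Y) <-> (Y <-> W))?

Z -> Y = True -> True = True
(Z -> Y) <-> Z = True <-> True = True
W -> V = False -> False = True
(W -> V) & U = True & False = False
X | Y = False | True = True
((W -> V) & U) & (X | Y) = False & True = False
(((W -> V) & U) & (X | Y)) -> W = False -> False = True
((((W -> V) & U) & (X | Y)) -> W) | U = True | False = True
((Z -> Y) <-> Z) <-> (((((W -> V) & U) & (X | Y)) -> W) | U) = True <-> True = True
V -> (((Z -> Y) <-> Z) <-> (((((W -> V) & U) & (X | Y)) -> W) | U)) = False -> True = True
Y | (V -> (((Z -> Y) <-> Z) <-> (((((W -> V) & U) & (X | Y)) -> W) | U))) = True | True = True
W | Y = False | True = True
(W | Y) ^ Y = True ^ True = False
~((W | Y) ^ Y) = ~False = True
Y <-> W = True <-> False = False
~((W | Y) ^ Y) <-> (Y <-> W) = True <-> False = False
(Y | (V -> (((Z -> Y) <-> Z) <-> (((((W -> V) & U) & (X | Y)) -> W) | U)))) <-> (~((W | Y) ^ Y) <-> (Y <-> W)) = True <-> False = False

False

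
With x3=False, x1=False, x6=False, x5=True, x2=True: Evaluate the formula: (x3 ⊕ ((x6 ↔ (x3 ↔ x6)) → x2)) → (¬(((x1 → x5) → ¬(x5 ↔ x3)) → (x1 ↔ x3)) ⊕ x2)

True

x3 ↔ x6 = False ↔ False = True
x6 ↔ (x3 ↔ x6) = False ↔ True = False
(x6 ↔ (x3 ↔ x6)) → x2 = False → True = True
x3 ⊕ ((x6 ↔ (x3 ↔ x6)) → x2) = False ⊕ True = True
x1 → x5 = False → True = True
x5 ↔ x3 = True ↔ False = False
¬(x5 ↔ x3) = ¬False = True
(x1 → x5) → ¬(x5 ↔ x3) = True → True = True
x1 ↔ x3 = False ↔ False = True
((x1 → x5) → ¬(x5 ↔ x3)) → (x1 ↔ x3) = True → True = True
¬(((x1 → x5) → ¬(x5 ↔ x3)) → (x1 ↔ x3)) = ¬True = False
¬(((x1 → x5) → ¬(x5 ↔ x3)) → (x1 ↔ x3)) ⊕ x2 = False ⊕ True = True
(x3 ⊕ ((x6 ↔ (x3 ↔ x6)) → x2)) → (¬(((x1 → x5) → ¬(x5 ↔ x3)) → (x1 ↔ x3)) ⊕ x2) = True → True = True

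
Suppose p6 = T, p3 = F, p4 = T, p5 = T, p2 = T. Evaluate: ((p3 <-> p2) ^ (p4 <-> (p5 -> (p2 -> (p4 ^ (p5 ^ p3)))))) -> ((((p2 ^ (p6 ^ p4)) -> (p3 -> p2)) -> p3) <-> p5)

T

Substituting p6=T, p3=F, p4=T, p5=T, p2=T:
p3 <-> p2 = F <-> T = F
p5 ^ p3 = T ^ F = T
p4 ^ (p5 ^ p3) = T ^ T = F
p2 -> (p4 ^ (p5 ^ p3)) = T -> F = F
p5 -> (p2 -> (p4 ^ (p5 ^ p3))) = T -> F = F
p4 <-> (p5 -> (p2 -> (p4 ^ (p5 ^ p3)))) = T <-> F = F
(p3 <-> p2) ^ (p4 <-> (p5 -> (p2 -> (p4 ^ (p5 ^ p3))))) = F ^ F = F
p6 ^ p4 = T ^ T = F
p2 ^ (p6 ^ p4) = T ^ F = T
p3 -> p2 = F -> T = T
(p2 ^ (p6 ^ p4)) -> (p3 -> p2) = T -> T = T
((p2 ^ (p6 ^ p4)) -> (p3 -> p2)) -> p3 = T -> F = F
(((p2 ^ (p6 ^ p4)) -> (p3 -> p2)) -> p3) <-> p5 = F <-> T = F
((p3 <-> p2) ^ (p4 <-> (p5 -> (p2 -> (p4 ^ (p5 ^ p3)))))) -> ((((p2 ^ (p6 ^ p4)) -> (p3 -> p2)) -> p3) <-> p5) = F -> F = T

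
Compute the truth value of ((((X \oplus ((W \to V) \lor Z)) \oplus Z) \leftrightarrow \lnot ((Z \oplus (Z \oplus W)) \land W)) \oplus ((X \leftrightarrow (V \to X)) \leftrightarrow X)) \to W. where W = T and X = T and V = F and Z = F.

Substituting W=T, X=T, V=F, Z=F:
W \to V = T \to F = F
(W \to V) \lor Z = F \lor F = F
X \oplus ((W \to V) \lor Z) = T \oplus F = T
(X \oplus ((W \to V) \lor Z)) \oplus Z = T \oplus F = T
Z \oplus W = F \oplus T = T
Z \oplus (Z \oplus W) = F \oplus T = T
(Z \oplus (Z \oplus W)) \land W = T \land T = T
\lnot ((Z \oplus (Z \oplus W)) \land W) = \lnot T = F
((X \oplus ((W \to V) \lor Z)) \oplus Z) \leftrightarrow \lnot ((Z \oplus (Z \oplus W)) \land W) = T \leftrightarrow F = F
V \to X = F \to T = T
X \leftrightarrow (V \to X) = T \leftrightarrow T = T
(X \leftrightarrow (V \to X)) \leftrightarrow X = T \leftrightarrow T = T
(((X \oplus ((W \to V) \lor Z)) \oplus Z) \leftrightarrow \lnot ((Z \oplus (Z \oplus W)) \land W)) \oplus ((X \leftrightarrow (V \to X)) \leftrightarrow X) = F \oplus T = T
((((X \oplus ((W \to V) \lor Z)) \oplus Z) \leftrightarrow \lnot ((Z \oplus (Z \oplus W)) \land W)) \oplus ((X \leftrightarrow (V \to X)) \leftrightarrow X)) \to W = T \to T = T

T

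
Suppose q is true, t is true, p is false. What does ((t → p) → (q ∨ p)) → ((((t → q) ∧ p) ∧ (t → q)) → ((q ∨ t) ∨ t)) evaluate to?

T

Substituting q=T, t=T, p=F:
t → p = T → F = F
q ∨ p = T ∨ F = T
(t → p) → (q ∨ p) = F → T = T
t → q = T → T = T
(t → q) ∧ p = T ∧ F = F
t → q = T → T = T
((t → q) ∧ p) ∧ (t → q) = F ∧ T = F
q ∨ t = T ∨ T = T
(q ∨ t) ∨ t = T ∨ T = T
(((t → q) ∧ p) ∧ (t → q)) → ((q ∨ t) ∨ t) = F → T = T
((t → p) → (q ∨ p)) → ((((t → q) ∧ p) ∧ (t → q)) → ((q ∨ t) ∨ t)) = T → T = T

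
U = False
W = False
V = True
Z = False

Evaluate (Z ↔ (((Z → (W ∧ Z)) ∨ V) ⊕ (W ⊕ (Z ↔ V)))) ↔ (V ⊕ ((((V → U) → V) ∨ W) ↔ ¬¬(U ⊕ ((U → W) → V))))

True

Substituting U=False, W=False, V=True, Z=False:
W ∧ Z = False ∧ False = False
Z → (W ∧ Z) = False → False = True
(Z → (W ∧ Z)) ∨ V = True ∨ True = True
Z ↔ V = False ↔ True = False
W ⊕ (Z ↔ V) = False ⊕ False = False
((Z → (W ∧ Z)) ∨ V) ⊕ (W ⊕ (Z ↔ V)) = True ⊕ False = True
Z ↔ (((Z → (W ∧ Z)) ∨ V) ⊕ (W ⊕ (Z ↔ V))) = False ↔ True = False
V → U = True → False = False
(V → U) → V = False → True = True
((V → U) → V) ∨ W = True ∨ False = True
U → W = False → False = True
(U → W) → V = True → True = True
U ⊕ ((U → W) → V) = False ⊕ True = True
¬(U ⊕ ((U → W) → V)) = ¬True = False
¬¬(U ⊕ ((U → W) → V)) = ¬False = True
(((V → U) → V) ∨ W) ↔ ¬¬(U ⊕ ((U → W) → V)) = True ↔ True = True
V ⊕ ((((V → U) → V) ∨ W) ↔ ¬¬(U ⊕ ((U → W) → V))) = True ⊕ True = False
(Z ↔ (((Z → (W ∧ Z)) ∨ V) ⊕ (W ⊕ (Z ↔ V)))) ↔ (V ⊕ ((((V → U) → V) ∨ W) ↔ ¬¬(U ⊕ ((U → W) → V)))) = False ↔ False = True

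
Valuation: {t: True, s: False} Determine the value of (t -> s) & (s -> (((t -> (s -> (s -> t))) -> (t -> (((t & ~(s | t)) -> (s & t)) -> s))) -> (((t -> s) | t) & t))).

False

t -> s = True -> False = False
s -> t = False -> True = True
s -> (s -> t) = False -> True = True
t -> (s -> (s -> t)) = True -> True = True
s | t = False | True = True
~(s | t) = ~True = False
t & ~(s | t) = True & False = False
s & t = False & True = False
(t & ~(s | t)) -> (s & t) = False -> False = True
((t & ~(s | t)) -> (s & t)) -> s = True -> False = False
t -> (((t & ~(s | t)) -> (s & t)) -> s) = True -> False = False
(t -> (s -> (s -> t))) -> (t -> (((t & ~(s | t)) -> (s & t)) -> s)) = True -> False = False
t -> s = True -> False = False
(t -> s) | t = False | True = True
((t -> s) | t) & t = True & True = True
((t -> (s -> (s -> t))) -> (t -> (((t & ~(s | t)) -> (s & t)) -> s))) -> (((t -> s) | t) & t) = False -> True = True
s -> (((t -> (s -> (s -> t))) -> (t -> (((t & ~(s | t)) -> (s & t)) -> s))) -> (((t -> s) | t) & t)) = False -> True = True
(t -> s) & (s -> (((t -> (s -> (s -> t))) -> (t -> (((t & ~(s | t)) -> (s & t)) -> s))) -> (((t -> s) | t) & t))) = False & True = False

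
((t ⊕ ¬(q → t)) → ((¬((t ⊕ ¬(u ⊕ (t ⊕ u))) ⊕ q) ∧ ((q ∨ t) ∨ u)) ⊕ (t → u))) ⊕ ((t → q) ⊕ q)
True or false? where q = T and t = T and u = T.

q → t = T → T = T
¬(q → t) = ¬T = F
t ⊕ ¬(q → t) = T ⊕ F = T
t ⊕ u = T ⊕ T = F
u ⊕ (t ⊕ u) = T ⊕ F = T
¬(u ⊕ (t ⊕ u)) = ¬T = F
t ⊕ ¬(u ⊕ (t ⊕ u)) = T ⊕ F = T
(t ⊕ ¬(u ⊕ (t ⊕ u))) ⊕ q = T ⊕ T = F
¬((t ⊕ ¬(u ⊕ (t ⊕ u))) ⊕ q) = ¬F = T
q ∨ t = T ∨ T = T
(q ∨ t) ∨ u = T ∨ T = T
¬((t ⊕ ¬(u ⊕ (t ⊕ u))) ⊕ q) ∧ ((q ∨ t) ∨ u) = T ∧ T = T
t → u = T → T = T
(¬((t ⊕ ¬(u ⊕ (t ⊕ u))) ⊕ q) ∧ ((q ∨ t) ∨ u)) ⊕ (t → u) = T ⊕ T = F
(t ⊕ ¬(q → t)) → ((¬((t ⊕ ¬(u ⊕ (t ⊕ u))) ⊕ q) ∧ ((q ∨ t) ∨ u)) ⊕ (t → u)) = T → F = F
t → q = T → T = T
(t → q) ⊕ q = T ⊕ T = F
((t ⊕ ¬(q → t)) → ((¬((t ⊕ ¬(u ⊕ (t ⊕ u))) ⊕ q) ∧ ((q ∨ t) ∨ u)) ⊕ (t → u))) ⊕ ((t → q) ⊕ q) = F ⊕ F = F

F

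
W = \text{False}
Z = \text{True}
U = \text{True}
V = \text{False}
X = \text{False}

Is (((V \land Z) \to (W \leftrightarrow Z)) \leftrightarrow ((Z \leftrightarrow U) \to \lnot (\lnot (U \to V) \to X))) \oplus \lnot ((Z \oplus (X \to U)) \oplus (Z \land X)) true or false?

\text{False}

V \land Z = \text{False} \land \text{True} = \text{False}
W \leftrightarrow Z = \text{False} \leftrightarrow \text{True} = \text{False}
(V \land Z) \to (W \leftrightarrow Z) = \text{False} \to \text{False} = \text{True}
Z \leftrightarrow U = \text{True} \leftrightarrow \text{True} = \text{True}
U \to V = \text{True} \to \text{False} = \text{False}
\lnot (U \to V) = \lnot \text{False} = \text{True}
\lnot (U \to V) \to X = \text{True} \to \text{False} = \text{False}
\lnot (\lnot (U \to V) \to X) = \lnot \text{False} = \text{True}
(Z \leftrightarrow U) \to \lnot (\lnot (U \to V) \to X) = \text{True} \to \text{True} = \text{True}
((V \land Z) \to (W \leftrightarrow Z)) \leftrightarrow ((Z \leftrightarrow U) \to \lnot (\lnot (U \to V) \to X)) = \text{True} \leftrightarrow \text{True} = \text{True}
X \to U = \text{False} \to \text{True} = \text{True}
Z \oplus (X \to U) = \text{True} \oplus \text{True} = \text{False}
Z \land X = \text{True} \land \text{False} = \text{False}
(Z \oplus (X \to U)) \oplus (Z \land X) = \text{False} \oplus \text{False} = \text{False}
\lnot ((Z \oplus (X \to U)) \oplus (Z \land X)) = \lnot \text{False} = \text{True}
(((V \land Z) \to (W \leftrightarrow Z)) \leftrightarrow ((Z \leftrightarrow U) \to \lnot (\lnot (U \to V) \to X))) \oplus \lnot ((Z \oplus (X \to U)) \oplus (Z \land X)) = \text{True} \oplus \text{True} = \text{False}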